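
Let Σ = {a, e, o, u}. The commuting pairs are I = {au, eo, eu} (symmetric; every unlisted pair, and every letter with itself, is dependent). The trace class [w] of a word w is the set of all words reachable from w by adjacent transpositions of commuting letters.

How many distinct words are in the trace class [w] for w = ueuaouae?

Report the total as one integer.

0(u) covers ∅
1(e) covers ∅
2(u) covers 0:u
3(a) covers 1:e
4(o) covers 2:u, 3:a
5(u) covers 4:o
6(a) covers 4:o
7(e) covers 6:a
floor of heap: 0:u, 1:e
completions by unplaced set U, small U first (add the entries for U minus each lowest piece of U):
  |U|=1: {5}:1  {7}:1
  |U|=2: {5,7}:2  {6,7}:1
  |U|=3: {5,6,7}:3
  |U|=4: {4,5,6,7}:3
  |U|=5: {2,4,5,6,7}:3  {3,4,5,6,7}:3
  |U|=6: {0,2,4,5,6,7}:3  {1,3,4,5,6,7}:3  {2,3,4,5,6,7}:6
  start at 0(u): 9
  start at 1(e): 9
sum over floor = 18

18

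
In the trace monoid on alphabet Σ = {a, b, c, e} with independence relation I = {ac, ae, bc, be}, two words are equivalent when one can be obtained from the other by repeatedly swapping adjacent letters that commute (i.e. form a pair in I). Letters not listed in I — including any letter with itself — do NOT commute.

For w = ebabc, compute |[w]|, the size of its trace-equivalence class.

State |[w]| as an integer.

10

drop 0:e onto floor
drop 1:b onto floor
drop 2:a onto {1:b}
drop 3:b onto {2:a}
drop 4:c onto {0:e}
ground layer = {0:e, 1:b}
drop-orders for the pieces not yet dropped (sum over which currently-grounded one goes next):
  1 to go: {3} 1  {4} 1
  2 to go: {0,4} 1  {2,3} 1  {3,4} 2
  3 to go: {0,3,4} 3  {1,2,3} 1  {2,3,4} 3
  if 0:e drops first: 4 orders
  if 1:b drops first: 6 orders
heap linearizations: 10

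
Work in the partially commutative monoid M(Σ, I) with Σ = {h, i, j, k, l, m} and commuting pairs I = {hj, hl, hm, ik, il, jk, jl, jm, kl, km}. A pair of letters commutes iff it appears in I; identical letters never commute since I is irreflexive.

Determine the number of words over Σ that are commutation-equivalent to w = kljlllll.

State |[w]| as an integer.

56

#0=k has no predecessor
#1=l has no predecessor
#2=j has no predecessor
#3=l depends on [1:l]
#4=l depends on [3:l]
#5=l depends on [4:l]
#6=l depends on [5:l]
#7=l depends on [6:l]
sources: [0:k, 1:l, 2:j]
N(rest) = Σ N(rest − s) over sources s of rest; N(one piece) = 1:
  size 1 → [0]=1  [2]=1  [7]=1
  size 2 → [0,2]=2  [0,7]=2  [2,7]=2  [6,7]=1
  size 3 → [0,2,7]=6  [0,6,7]=3  [2,6,7]=3  [5,6,7]=1
  size 4 → [0,2,6,7]=12  [0,5,6,7]=4  [2,5,6,7]=4  [4,5,6,7]=1
  size 5 → [0,2,5,6,7]=20  [0,4,5,6,7]=5  [2,4,5,6,7]=5  [3,4,5,6,7]=1
  size 6 → [0,2,4,5,6,7]=30  [0,3,4,5,6,7]=6  [1,3,4,5,6,7]=1  [2,3,4,5,6,7]=6
  first=0(k) contributes 7
  first=1(l) contributes 42
  first=2(j) contributes 7
|[w]| = 56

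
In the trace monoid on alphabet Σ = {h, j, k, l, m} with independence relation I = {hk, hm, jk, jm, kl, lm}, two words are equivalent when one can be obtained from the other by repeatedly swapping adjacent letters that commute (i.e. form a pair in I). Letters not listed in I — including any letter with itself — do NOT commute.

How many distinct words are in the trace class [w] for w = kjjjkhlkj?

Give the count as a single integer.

0(k) covers ∅
1(j) covers ∅
2(j) covers 1:j
3(j) covers 2:j
4(k) covers 0:k
5(h) covers 3:j
6(l) covers 5:h
7(k) covers 4:k
8(j) covers 6:l
floor of heap: 0:k, 1:j
completions by unplaced set U, small U first (add the entries for U minus each lowest piece of U):
  |U|=1: {7}:1  {8}:1
  |U|=2: {4,7}:1  {6,8}:1  {7,8}:2
  |U|=3: {0,4,7}:1  {4,7,8}:3  {5,6,8}:1  {6,7,8}:3
  |U|=4: {0,4,7,8}:4  {3,5,6,8}:1  {4,6,7,8}:6  {5,6,7,8}:4
  |U|=5: {0,4,6,7,8}:10  {2,3,5,6,8}:1  {3,5,6,7,8}:5  {4,5,6,7,8}:10
  |U|=6: {0,4,5,6,7,8}:20  {1,2,3,5,6,8}:1  {2,3,5,6,7,8}:6  {3,4,5,6,7,8}:15
  |U|=7: {0,3,4,5,6,7,8}:35  {1,2,3,5,6,7,8}:7  {2,3,4,5,6,7,8}:21
  start at 0(k): 28
  start at 1(j): 56
sum over floor = 84

84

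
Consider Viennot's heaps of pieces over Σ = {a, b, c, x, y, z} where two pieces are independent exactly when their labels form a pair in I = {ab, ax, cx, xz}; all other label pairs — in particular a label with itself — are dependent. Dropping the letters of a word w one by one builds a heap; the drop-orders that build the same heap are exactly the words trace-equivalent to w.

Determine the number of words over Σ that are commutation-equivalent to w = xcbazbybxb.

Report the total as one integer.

drop 0:x onto floor
drop 1:c onto floor
drop 2:b onto {0:x, 1:c}
drop 3:a onto {1:c}
drop 4:z onto {2:b, 3:a}
drop 5:b onto {4:z}
drop 6:y onto {5:b}
drop 7:b onto {6:y}
drop 8:x onto {7:b}
drop 9:b onto {8:x}
ground layer = {0:x, 1:c}
drop-orders for the pieces not yet dropped (sum over which currently-grounded one goes next):
  1 to go: {9} 1
  2 to go: {8,9} 1
  3 to go: {7,8,9} 1
  4 to go: {6,7,8,9} 1
  5 to go: {5,6,7,8,9} 1
  6 to go: {4,5,6,7,8,9} 1
  7 to go: {2,4,5,6,7,8,9} 1  {3,4,5,6,7,8,9} 1
  8 to go: {0,2,4,5,6,7,8,9} 1  {2,3,4,5,6,7,8,9} 2
  if 0:x drops first: 2 orders
  if 1:c drops first: 3 orders
heap linearizations: 5

5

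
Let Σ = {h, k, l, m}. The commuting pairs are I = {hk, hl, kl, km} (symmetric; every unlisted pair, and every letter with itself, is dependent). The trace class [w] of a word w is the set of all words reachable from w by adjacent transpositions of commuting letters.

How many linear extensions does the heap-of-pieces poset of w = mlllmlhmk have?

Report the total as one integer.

18

0(m) covers ∅
1(l) covers 0:m
2(l) covers 1:l
3(l) covers 2:l
4(m) covers 3:l
5(l) covers 4:m
6(h) covers 4:m
7(m) covers 5:l, 6:h
8(k) covers ∅
floor of heap: 0:m, 8:k
completions by unplaced set U, small U first (add the entries for U minus each lowest piece of U):
  |U|=1: {7}:1  {8}:1
  |U|=2: {5,7}:1  {6,7}:1  {7,8}:2
  |U|=3: {5,6,7}:2  {5,7,8}:3  {6,7,8}:3
  |U|=4: {4,5,6,7}:2  {5,6,7,8}:8
  |U|=5: {3,4,5,6,7}:2  {4,5,6,7,8}:10
  |U|=6: {2,3,4,5,6,7}:2  {3,4,5,6,7,8}:12
  |U|=7: {1,2,3,4,5,6,7}:2  {2,3,4,5,6,7,8}:14
  start at 0(m): 16
  start at 8(k): 2
sum over floor = 18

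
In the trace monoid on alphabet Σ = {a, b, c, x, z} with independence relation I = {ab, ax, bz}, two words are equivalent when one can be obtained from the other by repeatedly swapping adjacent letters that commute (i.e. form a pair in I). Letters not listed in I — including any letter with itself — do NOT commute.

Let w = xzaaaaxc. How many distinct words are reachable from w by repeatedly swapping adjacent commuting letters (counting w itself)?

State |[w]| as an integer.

5

drop 0:x onto floor
drop 1:z onto {0:x}
drop 2:a onto {1:z}
drop 3:a onto {2:a}
drop 4:a onto {3:a}
drop 5:a onto {4:a}
drop 6:x onto {1:z}
drop 7:c onto {5:a, 6:x}
ground layer = {0:x}
drop-orders for the pieces not yet dropped (sum over which currently-grounded one goes next):
  1 to go: {7} 1
  2 to go: {5,7} 1  {6,7} 1
  3 to go: {4,5,7} 1  {5,6,7} 2
  4 to go: {3,4,5,7} 1  {4,5,6,7} 3
  5 to go: {2,3,4,5,7} 1  {3,4,5,6,7} 4
  6 to go: {2,3,4,5,6,7} 5
  if 0:x drops first: 5 orders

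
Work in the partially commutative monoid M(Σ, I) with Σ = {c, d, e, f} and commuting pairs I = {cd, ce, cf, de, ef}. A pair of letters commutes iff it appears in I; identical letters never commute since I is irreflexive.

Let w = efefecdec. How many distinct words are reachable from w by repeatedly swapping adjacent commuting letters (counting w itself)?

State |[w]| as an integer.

1260

0(e) covers ∅
1(f) covers ∅
2(e) covers 0:e
3(f) covers 1:f
4(e) covers 2:e
5(c) covers ∅
6(d) covers 3:f
7(e) covers 4:e
8(c) covers 5:c
floor of heap: 0:e, 1:f, 5:c
completions by unplaced set U, small U first (add the entries for U minus each lowest piece of U):
  |U|=1: {6}:1  {7}:1  {8}:1
  |U|=2: {3,6}:1  {4,7}:1  {5,8}:1  {6,7}:2  {6,8}:2  {7,8}:2
  |U|=3: {1,3,6}:1  {2,4,7}:1  {3,6,7}:3  {3,6,8}:3  {4,6,7}:3  {4,7,8}:3  {5,6,8}:3  {5,7,8}:3  {6,7,8}:6
  |U|=4: {0,2,4,7}:1  {1,3,6,7}:4  {1,3,6,8}:4  {2,4,6,7}:4  {2,4,7,8}:4  {3,4,6,7}:6  {3,5,6,8}:6  {3,6,7,8}:12  {4,5,7,8}:6  {4,6,7,8}:12  {5,6,7,8}:12
  |U|=5: {0,2,4,6,7}:5  {0,2,4,7,8}:5  {1,3,4,6,7}:10  {1,3,5,6,8}:10  {1,3,6,7,8}:20  {2,3,4,6,7}:10  {2,4,5,7,8}:10  {2,4,6,7,8}:20  {3,4,6,7,8}:30  {3,5,6,7,8}:30  {4,5,6,7,8}:30
  |U|=6: {0,2,3,4,6,7}:15  {0,2,4,5,7,8}:15  {0,2,4,6,7,8}:30  {1,2,3,4,6,7}:20  {1,3,4,6,7,8}:60  {1,3,5,6,7,8}:60  {2,3,4,6,7,8}:60  {2,4,5,6,7,8}:60  {3,4,5,6,7,8}:90
  |U|=7: {0,1,2,3,4,6,7}:35  {0,2,3,4,6,7,8}:105  {0,2,4,5,6,7,8}:105  {1,2,3,4,6,7,8}:140  {1,3,4,5,6,7,8}:210  {2,3,4,5,6,7,8}:210
  start at 0(e): 560
  start at 1(f): 420
  start at 5(c): 280
sum over floor = 1260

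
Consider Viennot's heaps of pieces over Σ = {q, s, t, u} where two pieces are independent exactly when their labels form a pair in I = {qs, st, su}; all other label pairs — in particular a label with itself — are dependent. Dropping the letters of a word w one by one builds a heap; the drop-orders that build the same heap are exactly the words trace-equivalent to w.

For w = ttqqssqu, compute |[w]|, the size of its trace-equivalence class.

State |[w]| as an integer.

0(t) covers ∅
1(t) covers 0:t
2(q) covers 1:t
3(q) covers 2:q
4(s) covers ∅
5(s) covers 4:s
6(q) covers 3:q
7(u) covers 6:q
floor of heap: 0:t, 4:s
completions by unplaced set U, small U first (add the entries for U minus each lowest piece of U):
  |U|=1: {5}:1  {7}:1
  |U|=2: {4,5}:1  {5,7}:2  {6,7}:1
  |U|=3: {3,6,7}:1  {4,5,7}:3  {5,6,7}:3
  |U|=4: {2,3,6,7}:1  {3,5,6,7}:4  {4,5,6,7}:6
  |U|=5: {1,2,3,6,7}:1  {2,3,5,6,7}:5  {3,4,5,6,7}:10
  |U|=6: {0,1,2,3,6,7}:1  {1,2,3,5,6,7}:6  {2,3,4,5,6,7}:15
  start at 0(t): 21
  start at 4(s): 7
sum over floor = 28

28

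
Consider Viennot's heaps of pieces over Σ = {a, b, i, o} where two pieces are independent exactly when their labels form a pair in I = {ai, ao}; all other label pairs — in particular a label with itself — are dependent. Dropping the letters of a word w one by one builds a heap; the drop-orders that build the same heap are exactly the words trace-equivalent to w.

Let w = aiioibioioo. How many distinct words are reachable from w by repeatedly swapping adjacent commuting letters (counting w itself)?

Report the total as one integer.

5

drop 0:a onto floor
drop 1:i onto floor
drop 2:i onto {1:i}
drop 3:o onto {2:i}
drop 4:i onto {3:o}
drop 5:b onto {0:a, 4:i}
drop 6:i onto {5:b}
drop 7:o onto {6:i}
drop 8:i onto {7:o}
drop 9:o onto {8:i}
drop 10:o onto {9:o}
ground layer = {0:a, 1:i}
drop-orders for the pieces not yet dropped (sum over which currently-grounded one goes next):
  1 to go: {10} 1
  2 to go: {9,10} 1
  3 to go: {8,9,10} 1
  4 to go: {7,8,9,10} 1
  5 to go: {6,7,8,9,10} 1
  6 to go: {5,6,7,8,9,10} 1
  7 to go: {0,5,6,7,8,9,10} 1  {4,5,6,7,8,9,10} 1
  8 to go: {0,4,5,6,7,8,9,10} 2  {3,4,5,6,7,8,9,10} 1
  9 to go: {0,3,4,5,6,7,8,9,10} 3  {2,3,4,5,6,7,8,9,10} 1
  if 0:a drops first: 1 orders
  if 1:i drops first: 4 orders
heap linearizations: 5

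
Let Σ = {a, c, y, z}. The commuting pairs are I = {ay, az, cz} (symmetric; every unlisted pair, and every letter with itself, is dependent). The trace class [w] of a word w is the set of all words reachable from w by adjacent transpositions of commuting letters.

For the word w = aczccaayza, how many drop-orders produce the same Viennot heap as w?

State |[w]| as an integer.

60

drop 0:a onto floor
drop 1:c onto {0:a}
drop 2:z onto floor
drop 3:c onto {1:c}
drop 4:c onto {3:c}
drop 5:a onto {4:c}
drop 6:a onto {5:a}
drop 7:y onto {2:z, 4:c}
drop 8:z onto {7:y}
drop 9:a onto {6:a}
ground layer = {0:a, 2:z}
drop-orders for the pieces not yet dropped (sum over which currently-grounded one goes next):
  1 to go: {8} 1  {9} 1
  2 to go: {6,9} 1  {7,8} 1  {8,9} 2
  3 to go: {2,7,8} 1  {5,6,9} 1  {6,8,9} 3  {7,8,9} 3
  4 to go: {2,7,8,9} 4  {5,6,8,9} 4  {6,7,8,9} 6
  5 to go: {2,6,7,8,9} 10  {5,6,7,8,9} 10
  6 to go: {2,5,6,7,8,9} 20  {4,5,6,7,8,9} 10
  7 to go: {2,4,5,6,7,8,9} 30  {3,4,5,6,7,8,9} 10
  8 to go: {1,3,4,5,6,7,8,9} 10  {2,3,4,5,6,7,8,9} 40
  if 0:a drops first: 50 orders
  if 2:z drops first: 10 orders
heap linearizations: 60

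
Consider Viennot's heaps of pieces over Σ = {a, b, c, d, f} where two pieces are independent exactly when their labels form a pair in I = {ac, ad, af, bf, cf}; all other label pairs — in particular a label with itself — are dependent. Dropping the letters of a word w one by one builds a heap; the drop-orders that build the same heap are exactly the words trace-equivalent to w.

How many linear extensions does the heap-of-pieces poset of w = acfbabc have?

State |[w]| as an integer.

14

piece 0:a — minimal
piece 1:c — minimal
piece 2:f — minimal
piece 3:b rests on {0:a, 1:c}
piece 4:a rests on {3:b}
piece 5:b rests on {4:a}
piece 6:c rests on {5:b}
minimal pieces: {0:a, 1:c, 2:f}
ways to finish when only these pieces remain (= sum over removing one remaining piece with nothing left below it):
  1 left: {2}→1  {6}→1
  2 left: {2,6}→2  {5,6}→1
  3 left: {2,5,6}→3  {4,5,6}→1
  4 left: {2,4,5,6}→4  {3,4,5,6}→1
  5 left: {0,3,4,5,6}→1  {1,3,4,5,6}→1  {2,3,4,5,6}→5
  placing 0:a first → 6 extensions
  placing 1:c first → 6 extensions
  placing 2:f first → 2 extensions
total linear extensions = 14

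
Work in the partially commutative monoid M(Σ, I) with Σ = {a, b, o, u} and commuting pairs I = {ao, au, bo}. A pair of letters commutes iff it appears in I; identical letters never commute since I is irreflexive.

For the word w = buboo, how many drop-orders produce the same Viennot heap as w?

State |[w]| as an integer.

#0=b has no predecessor
#1=u depends on [0:b]
#2=b depends on [1:u]
#3=o depends on [1:u]
#4=o depends on [3:o]
sources: [0:b]
N(rest) = Σ N(rest − s) over sources s of rest; N(one piece) = 1:
  size 1 → [2]=1  [4]=1
  size 2 → [2,4]=2  [3,4]=1
  size 3 → [2,3,4]=3
  first=0(b) contributes 3

3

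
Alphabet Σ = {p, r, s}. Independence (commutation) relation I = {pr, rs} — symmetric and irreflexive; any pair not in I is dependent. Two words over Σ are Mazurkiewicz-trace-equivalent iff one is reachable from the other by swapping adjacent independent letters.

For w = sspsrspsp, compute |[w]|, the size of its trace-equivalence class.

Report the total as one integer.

9

0(s) covers ∅
1(s) covers 0:s
2(p) covers 1:s
3(s) covers 2:p
4(r) covers ∅
5(s) covers 3:s
6(p) covers 5:s
7(s) covers 6:p
8(p) covers 7:s
floor of heap: 0:s, 4:r
completions by unplaced set U, small U first (add the entries for U minus each lowest piece of U):
  |U|=1: {4}:1  {8}:1
  |U|=2: {4,8}:2  {7,8}:1
  |U|=3: {4,7,8}:3  {6,7,8}:1
  |U|=4: {4,6,7,8}:4  {5,6,7,8}:1
  |U|=5: {3,5,6,7,8}:1  {4,5,6,7,8}:5
  |U|=6: {2,3,5,6,7,8}:1  {3,4,5,6,7,8}:6
  |U|=7: {1,2,3,5,6,7,8}:1  {2,3,4,5,6,7,8}:7
  start at 0(s): 8
  start at 4(r): 1
sum over floor = 9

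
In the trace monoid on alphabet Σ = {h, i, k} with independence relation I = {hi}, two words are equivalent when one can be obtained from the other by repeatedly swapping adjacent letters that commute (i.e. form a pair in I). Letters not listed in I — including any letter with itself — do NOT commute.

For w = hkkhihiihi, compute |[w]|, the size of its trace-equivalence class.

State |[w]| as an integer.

35

drop 0:h onto floor
drop 1:k onto {0:h}
drop 2:k onto {1:k}
drop 3:h onto {2:k}
drop 4:i onto {2:k}
drop 5:h onto {3:h}
drop 6:i onto {4:i}
drop 7:i onto {6:i}
drop 8:h onto {5:h}
drop 9:i onto {7:i}
ground layer = {0:h}
drop-orders for the pieces not yet dropped (sum over which currently-grounded one goes next):
  1 to go: {8} 1  {9} 1
  2 to go: {5,8} 1  {7,9} 1  {8,9} 2
  3 to go: {3,5,8} 1  {5,8,9} 3  {6,7,9} 1  {7,8,9} 3
  4 to go: {3,5,8,9} 4  {4,6,7,9} 1  {5,7,8,9} 6  {6,7,8,9} 4
  5 to go: {3,5,7,8,9} 10  {4,6,7,8,9} 5  {5,6,7,8,9} 10
  6 to go: {3,5,6,7,8,9} 20  {4,5,6,7,8,9} 15
  7 to go: {3,4,5,6,7,8,9} 35
  8 to go: {2,3,4,5,6,7,8,9} 35
  if 0:h drops first: 35 orders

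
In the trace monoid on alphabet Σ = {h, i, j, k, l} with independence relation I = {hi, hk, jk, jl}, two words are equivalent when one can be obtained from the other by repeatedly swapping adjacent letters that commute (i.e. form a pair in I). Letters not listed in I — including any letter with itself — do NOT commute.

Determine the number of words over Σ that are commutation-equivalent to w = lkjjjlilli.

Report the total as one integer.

20

#0=l has no predecessor
#1=k depends on [0:l]
#2=j has no predecessor
#3=j depends on [2:j]
#4=j depends on [3:j]
#5=l depends on [1:k]
#6=i depends on [4:j, 5:l]
#7=l depends on [6:i]
#8=l depends on [7:l]
#9=i depends on [8:l]
sources: [0:l, 2:j]
N(rest) = Σ N(rest − s) over sources s of rest; N(one piece) = 1:
  size 1 → [9]=1
  size 2 → [8,9]=1
  size 3 → [7,8,9]=1
  size 4 → [6,7,8,9]=1
  size 5 → [4,6,7,8,9]=1  [5,6,7,8,9]=1
  size 6 → [1,5,6,7,8,9]=1  [3,4,6,7,8,9]=1  [4,5,6,7,8,9]=2
  size 7 → [0,1,5,6,7,8,9]=1  [1,4,5,6,7,8,9]=3  [2,3,4,6,7,8,9]=1  [3,4,5,6,7,8,9]=3
  size 8 → [0,1,4,5,6,7,8,9]=4  [1,3,4,5,6,7,8,9]=6  [2,3,4,5,6,7,8,9]=4
  first=0(l) contributes 10
  first=2(j) contributes 10
|[w]| = 20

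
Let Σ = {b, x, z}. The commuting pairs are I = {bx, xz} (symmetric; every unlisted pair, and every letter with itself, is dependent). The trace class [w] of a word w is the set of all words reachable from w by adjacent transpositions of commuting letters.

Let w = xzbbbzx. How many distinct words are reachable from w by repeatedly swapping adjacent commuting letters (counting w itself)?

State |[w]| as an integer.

piece 0:x — minimal
piece 1:z — minimal
piece 2:b rests on {1:z}
piece 3:b rests on {2:b}
piece 4:b rests on {3:b}
piece 5:z rests on {4:b}
piece 6:x rests on {0:x}
minimal pieces: {0:x, 1:z}
ways to finish when only these pieces remain (= sum over removing one remaining piece with nothing left below it):
  1 left: {5}→1  {6}→1
  2 left: {0,6}→1  {4,5}→1  {5,6}→2
  3 left: {0,5,6}→3  {3,4,5}→1  {4,5,6}→3
  4 left: {0,4,5,6}→6  {2,3,4,5}→1  {3,4,5,6}→4
  5 left: {0,3,4,5,6}→10  {1,2,3,4,5}→1  {2,3,4,5,6}→5
  placing 0:x first → 6 extensions
  placing 1:z first → 15 extensions
total linear extensions = 21

21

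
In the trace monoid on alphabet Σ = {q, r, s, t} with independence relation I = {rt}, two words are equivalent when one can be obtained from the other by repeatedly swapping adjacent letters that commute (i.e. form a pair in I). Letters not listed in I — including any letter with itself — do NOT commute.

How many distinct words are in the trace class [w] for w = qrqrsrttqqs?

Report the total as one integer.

piece 0:q — minimal
piece 1:r rests on {0:q}
piece 2:q rests on {1:r}
piece 3:r rests on {2:q}
piece 4:s rests on {3:r}
piece 5:r rests on {4:s}
piece 6:t rests on {4:s}
piece 7:t rests on {6:t}
piece 8:q rests on {5:r, 7:t}
piece 9:q rests on {8:q}
piece 10:s rests on {9:q}
minimal pieces: {0:q}
ways to finish when only these pieces remain (= sum over removing one remaining piece with nothing left below it):
  1 left: {10}→1
  2 left: {9,10}→1
  3 left: {8,9,10}→1
  4 left: {5,8,9,10}→1  {7,8,9,10}→1
  5 left: {5,7,8,9,10}→2  {6,7,8,9,10}→1
  6 left: {5,6,7,8,9,10}→3
  7 left: {4,5,6,7,8,9,10}→3
  8 left: {3,4,5,6,7,8,9,10}→3
  9 left: {2,3,4,5,6,7,8,9,10}→3
  placing 0:q first → 3 extensions

3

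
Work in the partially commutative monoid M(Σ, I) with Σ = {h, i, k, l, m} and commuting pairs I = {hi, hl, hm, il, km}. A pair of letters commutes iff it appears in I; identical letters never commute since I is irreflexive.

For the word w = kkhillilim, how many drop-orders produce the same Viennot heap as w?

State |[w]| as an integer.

piece 0:k — minimal
piece 1:k rests on {0:k}
piece 2:h rests on {1:k}
piece 3:i rests on {1:k}
piece 4:l rests on {1:k}
piece 5:l rests on {4:l}
piece 6:i rests on {3:i}
piece 7:l rests on {5:l}
piece 8:i rests on {6:i}
piece 9:m rests on {7:l, 8:i}
minimal pieces: {0:k}
ways to finish when only these pieces remain (= sum over removing one remaining piece with nothing left below it):
  1 left: {2}→1  {9}→1
  2 left: {2,9}→2  {7,9}→1  {8,9}→1
  3 left: {2,7,9}→3  {2,8,9}→3  {5,7,9}→1  {6,8,9}→1  {7,8,9}→2
  4 left: {2,5,7,9}→4  {2,6,8,9}→4  {2,7,8,9}→8  {3,6,8,9}→1  {4,5,7,9}→1  {5,7,8,9}→3  {6,7,8,9}→3
  5 left: {2,3,6,8,9}→5  {2,4,5,7,9}→5  {2,5,7,8,9}→15  {2,6,7,8,9}→15  {3,6,7,8,9}→4  {4,5,7,8,9}→4  {5,6,7,8,9}→6
  6 left: {2,3,6,7,8,9}→24  {2,4,5,7,8,9}→24  {2,5,6,7,8,9}→36  {3,5,6,7,8,9}→10  {4,5,6,7,8,9}→10
  7 left: {2,3,5,6,7,8,9}→70  {2,4,5,6,7,8,9}→70  {3,4,5,6,7,8,9}→20
  8 left: {2,3,4,5,6,7,8,9}→160
  placing 0:k first → 160 extensions

160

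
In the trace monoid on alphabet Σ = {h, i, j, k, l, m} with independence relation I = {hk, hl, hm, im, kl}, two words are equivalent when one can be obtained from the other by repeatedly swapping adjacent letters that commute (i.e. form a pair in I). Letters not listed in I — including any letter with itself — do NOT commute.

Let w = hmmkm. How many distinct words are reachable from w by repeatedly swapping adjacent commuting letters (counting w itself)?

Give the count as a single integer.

#0=h has no predecessor
#1=m has no predecessor
#2=m depends on [1:m]
#3=k depends on [2:m]
#4=m depends on [3:k]
sources: [0:h, 1:m]
N(rest) = Σ N(rest − s) over sources s of rest; N(one piece) = 1:
  size 1 → [0]=1  [4]=1
  size 2 → [0,4]=2  [3,4]=1
  size 3 → [0,3,4]=3  [2,3,4]=1
  first=0(h) contributes 1
  first=1(m) contributes 4
|[w]| = 5

5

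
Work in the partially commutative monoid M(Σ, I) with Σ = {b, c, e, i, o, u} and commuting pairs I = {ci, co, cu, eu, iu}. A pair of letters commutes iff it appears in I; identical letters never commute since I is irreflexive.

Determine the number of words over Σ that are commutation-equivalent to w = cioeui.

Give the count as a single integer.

#0=c has no predecessor
#1=i has no predecessor
#2=o depends on [1:i]
#3=e depends on [0:c, 2:o]
#4=u depends on [2:o]
#5=i depends on [3:e]
sources: [0:c, 1:i]
N(rest) = Σ N(rest − s) over sources s of rest; N(one piece) = 1:
  size 1 → [4]=1  [5]=1
  size 2 → [3,5]=1  [4,5]=2
  size 3 → [0,3,5]=1  [3,4,5]=3
  size 4 → [0,3,4,5]=4  [2,3,4,5]=3
  first=0(c) contributes 3
  first=1(i) contributes 7
|[w]| = 10

10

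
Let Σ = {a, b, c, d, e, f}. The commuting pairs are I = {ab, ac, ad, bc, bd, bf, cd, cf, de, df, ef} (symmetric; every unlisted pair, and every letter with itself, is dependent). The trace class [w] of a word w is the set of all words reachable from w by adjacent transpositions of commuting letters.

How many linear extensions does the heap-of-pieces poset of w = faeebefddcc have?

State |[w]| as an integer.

drop 0:f onto floor
drop 1:a onto {0:f}
drop 2:e onto {1:a}
drop 3:e onto {2:e}
drop 4:b onto {3:e}
drop 5:e onto {4:b}
drop 6:f onto {1:a}
drop 7:d onto floor
drop 8:d onto {7:d}
drop 9:c onto {5:e}
drop 10:c onto {9:c}
ground layer = {0:f, 7:d}
drop-orders for the pieces not yet dropped (sum over which currently-grounded one goes next):
  1 to go: {6} 1  {8} 1  {10} 1
  2 to go: {6,8} 2  {6,10} 2  {7,8} 1  {8,10} 2  {9,10} 1
  3 to go: {5,9,10} 1  {6,7,8} 3  {6,8,10} 6  {6,9,10} 3  {7,8,10} 3  {8,9,10} 3
  4 to go: {4,5,9,10} 1  {5,6,9,10} 4  {5,8,9,10} 4  {6,7,8,10} 12  {6,8,9,10} 12  {7,8,9,10} 6
  5 to go: {3,4,5,9,10} 1  {4,5,6,9,10} 5  {4,5,8,9,10} 5  {5,6,8,9,10} 20  {5,7,8,9,10} 10  {6,7,8,9,10} 30
  6 to go: {2,3,4,5,9,10} 1  {3,4,5,6,9,10} 6  {3,4,5,8,9,10} 6  {4,5,6,8,9,10} 30  {4,5,7,8,9,10} 15  {5,6,7,8,9,10} 60
  7 to go: {2,3,4,5,6,9,10} 7  {2,3,4,5,8,9,10} 7  {3,4,5,6,8,9,10} 42  {3,4,5,7,8,9,10} 21  {4,5,6,7,8,9,10} 105
  8 to go: {1,2,3,4,5,6,9,10} 7  {2,3,4,5,6,8,9,10} 56  {2,3,4,5,7,8,9,10} 28  {3,4,5,6,7,8,9,10} 168
  9 to go: {0,1,2,3,4,5,6,9,10} 7  {1,2,3,4,5,6,8,9,10} 63  {2,3,4,5,6,7,8,9,10} 252
  if 0:f drops first: 315 orders
  if 7:d drops first: 70 orders
heap linearizations: 385

385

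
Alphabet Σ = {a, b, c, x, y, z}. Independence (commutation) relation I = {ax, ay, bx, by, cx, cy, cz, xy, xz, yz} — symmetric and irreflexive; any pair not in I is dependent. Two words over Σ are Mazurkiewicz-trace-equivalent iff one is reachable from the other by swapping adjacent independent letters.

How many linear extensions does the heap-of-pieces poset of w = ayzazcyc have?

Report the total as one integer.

drop 0:a onto floor
drop 1:y onto floor
drop 2:z onto {0:a}
drop 3:a onto {2:z}
drop 4:z onto {3:a}
drop 5:c onto {3:a}
drop 6:y onto {1:y}
drop 7:c onto {5:c}
ground layer = {0:a, 1:y}
drop-orders for the pieces not yet dropped (sum over which currently-grounded one goes next):
  1 to go: {4} 1  {6} 1  {7} 1
  2 to go: {1,6} 1  {4,6} 2  {4,7} 2  {5,7} 1  {6,7} 2
  3 to go: {1,4,6} 3  {1,6,7} 3  {4,5,7} 3  {4,6,7} 6  {5,6,7} 3
  4 to go: {1,4,6,7} 12  {1,5,6,7} 6  {3,4,5,7} 3  {4,5,6,7} 12
  5 to go: {1,4,5,6,7} 30  {2,3,4,5,7} 3  {3,4,5,6,7} 15
  6 to go: {0,2,3,4,5,7} 3  {1,3,4,5,6,7} 45  {2,3,4,5,6,7} 18
  if 0:a drops first: 63 orders
  if 1:y drops first: 21 orders
heap linearizations: 84

84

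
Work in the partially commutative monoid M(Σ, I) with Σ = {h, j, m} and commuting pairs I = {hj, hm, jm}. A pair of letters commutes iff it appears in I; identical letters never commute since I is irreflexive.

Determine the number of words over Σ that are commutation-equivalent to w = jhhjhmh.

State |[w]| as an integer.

drop 0:j onto floor
drop 1:h onto floor
drop 2:h onto {1:h}
drop 3:j onto {0:j}
drop 4:h onto {2:h}
drop 5:m onto floor
drop 6:h onto {4:h}
ground layer = {0:j, 1:h, 5:m}
drop-orders for the pieces not yet dropped (sum over which currently-grounded one goes next):
  1 to go: {3} 1  {5} 1  {6} 1
  2 to go: {0,3} 1  {3,5} 2  {3,6} 2  {4,6} 1  {5,6} 2
  3 to go: {0,3,5} 3  {0,3,6} 3  {2,4,6} 1  {3,4,6} 3  {3,5,6} 6  {4,5,6} 3
  4 to go: {0,3,4,6} 6  {0,3,5,6} 12  {1,2,4,6} 1  {2,3,4,6} 4  {2,4,5,6} 4  {3,4,5,6} 12
  5 to go: {0,2,3,4,6} 10  {0,3,4,5,6} 30  {1,2,3,4,6} 5  {1,2,4,5,6} 5  {2,3,4,5,6} 20
  if 0:j drops first: 30 orders
  if 1:h drops first: 60 orders
  if 5:m drops first: 15 orders
heap linearizations: 105

105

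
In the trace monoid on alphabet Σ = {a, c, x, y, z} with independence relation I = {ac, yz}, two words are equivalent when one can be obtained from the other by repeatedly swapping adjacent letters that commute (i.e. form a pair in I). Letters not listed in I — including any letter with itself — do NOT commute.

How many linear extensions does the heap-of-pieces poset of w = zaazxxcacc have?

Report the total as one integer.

4

piece 0:z — minimal
piece 1:a rests on {0:z}
piece 2:a rests on {1:a}
piece 3:z rests on {2:a}
piece 4:x rests on {3:z}
piece 5:x rests on {4:x}
piece 6:c rests on {5:x}
piece 7:a rests on {5:x}
piece 8:c rests on {6:c}
piece 9:c rests on {8:c}
minimal pieces: {0:z}
ways to finish when only these pieces remain (= sum over removing one remaining piece with nothing left below it):
  1 left: {7}→1  {9}→1
  2 left: {7,9}→2  {8,9}→1
  3 left: {6,8,9}→1  {7,8,9}→3
  4 left: {6,7,8,9}→4
  5 left: {5,6,7,8,9}→4
  6 left: {4,5,6,7,8,9}→4
  7 left: {3,4,5,6,7,8,9}→4
  8 left: {2,3,4,5,6,7,8,9}→4
  placing 0:z first → 4 extensions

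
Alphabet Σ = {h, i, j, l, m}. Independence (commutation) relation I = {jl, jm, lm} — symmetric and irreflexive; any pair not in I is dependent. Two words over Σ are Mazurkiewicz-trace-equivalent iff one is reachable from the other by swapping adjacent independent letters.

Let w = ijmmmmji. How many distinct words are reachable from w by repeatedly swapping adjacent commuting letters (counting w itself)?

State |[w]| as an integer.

piece 0:i — minimal
piece 1:j rests on {0:i}
piece 2:m rests on {0:i}
piece 3:m rests on {2:m}
piece 4:m rests on {3:m}
piece 5:m rests on {4:m}
piece 6:j rests on {1:j}
piece 7:i rests on {5:m, 6:j}
minimal pieces: {0:i}
ways to finish when only these pieces remain (= sum over removing one remaining piece with nothing left below it):
  1 left: {7}→1
  2 left: {5,7}→1  {6,7}→1
  3 left: {1,6,7}→1  {4,5,7}→1  {5,6,7}→2
  4 left: {1,5,6,7}→3  {3,4,5,7}→1  {4,5,6,7}→3
  5 left: {1,4,5,6,7}→6  {2,3,4,5,7}→1  {3,4,5,6,7}→4
  6 left: {1,3,4,5,6,7}→10  {2,3,4,5,6,7}→5
  placing 0:i first → 15 extensions

15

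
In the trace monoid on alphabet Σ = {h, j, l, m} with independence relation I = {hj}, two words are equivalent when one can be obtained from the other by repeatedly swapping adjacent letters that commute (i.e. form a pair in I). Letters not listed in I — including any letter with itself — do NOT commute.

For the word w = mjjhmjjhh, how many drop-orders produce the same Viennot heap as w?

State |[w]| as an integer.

18

piece 0:m — minimal
piece 1:j rests on {0:m}
piece 2:j rests on {1:j}
piece 3:h rests on {0:m}
piece 4:m rests on {2:j, 3:h}
piece 5:j rests on {4:m}
piece 6:j rests on {5:j}
piece 7:h rests on {4:m}
piece 8:h rests on {7:h}
minimal pieces: {0:m}
ways to finish when only these pieces remain (= sum over removing one remaining piece with nothing left below it):
  1 left: {6}→1  {8}→1
  2 left: {5,6}→1  {6,8}→2  {7,8}→1
  3 left: {5,6,8}→3  {6,7,8}→3
  4 left: {5,6,7,8}→6
  5 left: {4,5,6,7,8}→6
  6 left: {2,4,5,6,7,8}→6  {3,4,5,6,7,8}→6
  7 left: {1,2,4,5,6,7,8}→6  {2,3,4,5,6,7,8}→12
  placing 0:m first → 18 extensions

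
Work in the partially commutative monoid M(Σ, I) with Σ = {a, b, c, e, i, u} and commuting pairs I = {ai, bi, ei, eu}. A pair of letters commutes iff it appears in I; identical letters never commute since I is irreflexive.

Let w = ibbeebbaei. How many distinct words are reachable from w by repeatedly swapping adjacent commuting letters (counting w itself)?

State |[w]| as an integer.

drop 0:i onto floor
drop 1:b onto floor
drop 2:b onto {1:b}
drop 3:e onto {2:b}
drop 4:e onto {3:e}
drop 5:b onto {4:e}
drop 6:b onto {5:b}
drop 7:a onto {6:b}
drop 8:e onto {7:a}
drop 9:i onto {0:i}
ground layer = {0:i, 1:b}
drop-orders for the pieces not yet dropped (sum over which currently-grounded one goes next):
  1 to go: {8} 1  {9} 1
  2 to go: {0,9} 1  {7,8} 1  {8,9} 2
  3 to go: {0,8,9} 3  {6,7,8} 1  {7,8,9} 3
  4 to go: {0,7,8,9} 6  {5,6,7,8} 1  {6,7,8,9} 4
  5 to go: {0,6,7,8,9} 10  {4,5,6,7,8} 1  {5,6,7,8,9} 5
  6 to go: {0,5,6,7,8,9} 15  {3,4,5,6,7,8} 1  {4,5,6,7,8,9} 6
  7 to go: {0,4,5,6,7,8,9} 21  {2,3,4,5,6,7,8} 1  {3,4,5,6,7,8,9} 7
  8 to go: {0,3,4,5,6,7,8,9} 28  {1,2,3,4,5,6,7,8} 1  {2,3,4,5,6,7,8,9} 8
  if 0:i drops first: 9 orders
  if 1:b drops first: 36 orders
heap linearizations: 45

45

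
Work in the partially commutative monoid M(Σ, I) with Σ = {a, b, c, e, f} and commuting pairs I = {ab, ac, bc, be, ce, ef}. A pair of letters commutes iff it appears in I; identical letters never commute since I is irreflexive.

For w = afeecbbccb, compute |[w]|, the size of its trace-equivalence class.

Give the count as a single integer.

#0=a has no predecessor
#1=f depends on [0:a]
#2=e depends on [0:a]
#3=e depends on [2:e]
#4=c depends on [1:f]
#5=b depends on [1:f]
#6=b depends on [5:b]
#7=c depends on [4:c]
#8=c depends on [7:c]
#9=b depends on [6:b]
sources: [0:a]
N(rest) = Σ N(rest − s) over sources s of rest; N(one piece) = 1:
  size 1 → [3]=1  [8]=1  [9]=1
  size 2 → [2,3]=1  [3,8]=2  [3,9]=2  [6,9]=1  [7,8]=1  [8,9]=2
  size 3 → [2,3,8]=3  [2,3,9]=3  [3,6,9]=3  [3,7,8]=3  [3,8,9]=6  [4,7,8]=1  [5,6,9]=1  [6,8,9]=3  [7,8,9]=3
  size 4 → [2,3,6,9]=6  [2,3,7,8]=6  [2,3,8,9]=12  [3,4,7,8]=4  [3,5,6,9]=4  [3,6,8,9]=12  [3,7,8,9]=12  [4,7,8,9]=4  [5,6,8,9]=4  [6,7,8,9]=6
  size 5 → [2,3,4,7,8]=10  [2,3,5,6,9]=10  [2,3,6,8,9]=30  [2,3,7,8,9]=30  [3,4,7,8,9]=20  [3,5,6,8,9]=20  [3,6,7,8,9]=30  [4,6,7,8,9]=10  [5,6,7,8,9]=10
  size 6 → [2,3,4,7,8,9]=60  [2,3,5,6,8,9]=60  [2,3,6,7,8,9]=90  [3,4,6,7,8,9]=60  [3,5,6,7,8,9]=60  [4,5,6,7,8,9]=20
  size 7 → [1,4,5,6,7,8,9]=20  [2,3,4,6,7,8,9]=210  [2,3,5,6,7,8,9]=210  [3,4,5,6,7,8,9]=140
  size 8 → [1,3,4,5,6,7,8,9]=160  [2,3,4,5,6,7,8,9]=560
  first=0(a) contributes 720

720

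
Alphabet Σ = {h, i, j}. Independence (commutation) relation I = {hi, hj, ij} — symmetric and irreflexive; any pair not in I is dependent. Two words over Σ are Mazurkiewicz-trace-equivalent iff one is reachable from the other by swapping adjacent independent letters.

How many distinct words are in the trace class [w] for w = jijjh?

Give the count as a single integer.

drop 0:j onto floor
drop 1:i onto floor
drop 2:j onto {0:j}
drop 3:j onto {2:j}
drop 4:h onto floor
ground layer = {0:j, 1:i, 4:h}
drop-orders for the pieces not yet dropped (sum over which currently-grounded one goes next):
  1 to go: {1} 1  {3} 1  {4} 1
  2 to go: {1,3} 2  {1,4} 2  {2,3} 1  {3,4} 2
  3 to go: {0,2,3} 1  {1,2,3} 3  {1,3,4} 6  {2,3,4} 3
  if 0:j drops first: 12 orders
  if 1:i drops first: 4 orders
  if 4:h drops first: 4 orders
heap linearizations: 20

20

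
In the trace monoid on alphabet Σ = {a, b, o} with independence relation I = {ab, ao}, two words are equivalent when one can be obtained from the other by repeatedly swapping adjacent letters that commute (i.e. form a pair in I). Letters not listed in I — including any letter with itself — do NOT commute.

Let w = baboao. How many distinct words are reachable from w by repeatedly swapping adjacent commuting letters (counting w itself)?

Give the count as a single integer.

drop 0:b onto floor
drop 1:a onto floor
drop 2:b onto {0:b}
drop 3:o onto {2:b}
drop 4:a onto {1:a}
drop 5:o onto {3:o}
ground layer = {0:b, 1:a}
drop-orders for the pieces not yet dropped (sum over which currently-grounded one goes next):
  1 to go: {4} 1  {5} 1
  2 to go: {1,4} 1  {3,5} 1  {4,5} 2
  3 to go: {1,4,5} 3  {2,3,5} 1  {3,4,5} 3
  4 to go: {0,2,3,5} 1  {1,3,4,5} 6  {2,3,4,5} 4
  if 0:b drops first: 10 orders
  if 1:a drops first: 5 orders
heap linearizations: 15

15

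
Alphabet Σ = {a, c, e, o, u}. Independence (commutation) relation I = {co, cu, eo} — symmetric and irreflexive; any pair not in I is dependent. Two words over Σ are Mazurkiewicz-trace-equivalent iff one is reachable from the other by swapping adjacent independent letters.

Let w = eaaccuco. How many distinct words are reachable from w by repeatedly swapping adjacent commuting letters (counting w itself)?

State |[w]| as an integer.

10

drop 0:e onto floor
drop 1:a onto {0:e}
drop 2:a onto {1:a}
drop 3:c onto {2:a}
drop 4:c onto {3:c}
drop 5:u onto {2:a}
drop 6:c onto {4:c}
drop 7:o onto {5:u}
ground layer = {0:e}
drop-orders for the pieces not yet dropped (sum over which currently-grounded one goes next):
  1 to go: {6} 1  {7} 1
  2 to go: {4,6} 1  {5,7} 1  {6,7} 2
  3 to go: {3,4,6} 1  {4,6,7} 3  {5,6,7} 3
  4 to go: {3,4,6,7} 4  {4,5,6,7} 6
  5 to go: {3,4,5,6,7} 10
  6 to go: {2,3,4,5,6,7} 10
  if 0:e drops first: 10 orders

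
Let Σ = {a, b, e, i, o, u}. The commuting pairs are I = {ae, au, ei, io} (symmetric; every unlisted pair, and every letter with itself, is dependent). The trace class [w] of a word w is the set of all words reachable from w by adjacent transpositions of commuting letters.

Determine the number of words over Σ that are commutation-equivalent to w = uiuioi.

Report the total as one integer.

#0=u has no predecessor
#1=i depends on [0:u]
#2=u depends on [1:i]
#3=i depends on [2:u]
#4=o depends on [2:u]
#5=i depends on [3:i]
sources: [0:u]
N(rest) = Σ N(rest − s) over sources s of rest; N(one piece) = 1:
  size 1 → [4]=1  [5]=1
  size 2 → [3,5]=1  [4,5]=2
  size 3 → [3,4,5]=3
  size 4 → [2,3,4,5]=3
  first=0(u) contributes 3

3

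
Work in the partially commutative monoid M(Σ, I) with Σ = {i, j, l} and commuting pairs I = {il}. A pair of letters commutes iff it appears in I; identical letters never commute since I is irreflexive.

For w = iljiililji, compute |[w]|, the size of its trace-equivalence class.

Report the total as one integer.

piece 0:i — minimal
piece 1:l — minimal
piece 2:j rests on {0:i, 1:l}
piece 3:i rests on {2:j}
piece 4:i rests on {3:i}
piece 5:l rests on {2:j}
piece 6:i rests on {4:i}
piece 7:l rests on {5:l}
piece 8:j rests on {6:i, 7:l}
piece 9:i rests on {8:j}
minimal pieces: {0:i, 1:l}
ways to finish when only these pieces remain (= sum over removing one remaining piece with nothing left below it):
  1 left: {9}→1
  2 left: {8,9}→1
  3 left: {6,8,9}→1  {7,8,9}→1
  4 left: {4,6,8,9}→1  {5,7,8,9}→1  {6,7,8,9}→2
  5 left: {3,4,6,8,9}→1  {4,6,7,8,9}→3  {5,6,7,8,9}→3
  6 left: {3,4,6,7,8,9}→4  {4,5,6,7,8,9}→6
  7 left: {3,4,5,6,7,8,9}→10
  8 left: {2,3,4,5,6,7,8,9}→10
  placing 0:i first → 10 extensions
  placing 1:l first → 10 extensions
total linear extensions = 20

20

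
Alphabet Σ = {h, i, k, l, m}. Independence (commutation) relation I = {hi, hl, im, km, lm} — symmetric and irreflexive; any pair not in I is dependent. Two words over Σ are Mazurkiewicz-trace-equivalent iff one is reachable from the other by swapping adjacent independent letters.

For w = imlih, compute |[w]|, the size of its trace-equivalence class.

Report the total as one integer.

10

drop 0:i onto floor
drop 1:m onto floor
drop 2:l onto {0:i}
drop 3:i onto {2:l}
drop 4:h onto {1:m}
ground layer = {0:i, 1:m}
drop-orders for the pieces not yet dropped (sum over which currently-grounded one goes next):
  1 to go: {3} 1  {4} 1
  2 to go: {1,4} 1  {2,3} 1  {3,4} 2
  3 to go: {0,2,3} 1  {1,3,4} 3  {2,3,4} 3
  if 0:i drops first: 6 orders
  if 1:m drops first: 4 orders
heap linearizations: 10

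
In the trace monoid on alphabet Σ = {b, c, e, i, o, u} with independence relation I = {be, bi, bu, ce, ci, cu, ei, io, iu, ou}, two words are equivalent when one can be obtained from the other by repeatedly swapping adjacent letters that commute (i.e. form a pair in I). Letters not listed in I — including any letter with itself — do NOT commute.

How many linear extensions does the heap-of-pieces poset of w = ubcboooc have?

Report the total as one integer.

#0=u has no predecessor
#1=b has no predecessor
#2=c depends on [1:b]
#3=b depends on [2:c]
#4=o depends on [3:b]
#5=o depends on [4:o]
#6=o depends on [5:o]
#7=c depends on [6:o]
sources: [0:u, 1:b]
N(rest) = Σ N(rest − s) over sources s of rest; N(one piece) = 1:
  size 1 → [0]=1  [7]=1
  size 2 → [0,7]=2  [6,7]=1
  size 3 → [0,6,7]=3  [5,6,7]=1
  size 4 → [0,5,6,7]=4  [4,5,6,7]=1
  size 5 → [0,4,5,6,7]=5  [3,4,5,6,7]=1
  size 6 → [0,3,4,5,6,7]=6  [2,3,4,5,6,7]=1
  first=0(u) contributes 1
  first=1(b) contributes 7
|[w]| = 8

8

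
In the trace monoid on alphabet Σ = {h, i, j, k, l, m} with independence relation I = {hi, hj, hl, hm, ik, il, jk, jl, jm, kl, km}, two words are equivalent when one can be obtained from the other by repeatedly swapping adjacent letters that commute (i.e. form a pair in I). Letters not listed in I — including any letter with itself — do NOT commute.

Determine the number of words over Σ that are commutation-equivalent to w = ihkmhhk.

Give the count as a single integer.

#0=i has no predecessor
#1=h has no predecessor
#2=k depends on [1:h]
#3=m depends on [0:i]
#4=h depends on [2:k]
#5=h depends on [4:h]
#6=k depends on [5:h]
sources: [0:i, 1:h]
N(rest) = Σ N(rest − s) over sources s of rest; N(one piece) = 1:
  size 1 → [3]=1  [6]=1
  size 2 → [0,3]=1  [3,6]=2  [5,6]=1
  size 3 → [0,3,6]=3  [3,5,6]=3  [4,5,6]=1
  size 4 → [0,3,5,6]=6  [2,4,5,6]=1  [3,4,5,6]=4
  size 5 → [0,3,4,5,6]=10  [1,2,4,5,6]=1  [2,3,4,5,6]=5
  first=0(i) contributes 6
  first=1(h) contributes 15
|[w]| = 21

21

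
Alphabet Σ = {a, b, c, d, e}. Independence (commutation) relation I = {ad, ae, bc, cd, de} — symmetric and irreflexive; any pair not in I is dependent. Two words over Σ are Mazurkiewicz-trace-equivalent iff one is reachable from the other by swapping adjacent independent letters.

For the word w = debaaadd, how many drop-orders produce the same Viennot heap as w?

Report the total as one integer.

piece 0:d — minimal
piece 1:e — minimal
piece 2:b rests on {0:d, 1:e}
piece 3:a rests on {2:b}
piece 4:a rests on {3:a}
piece 5:a rests on {4:a}
piece 6:d rests on {2:b}
piece 7:d rests on {6:d}
minimal pieces: {0:d, 1:e}
ways to finish when only these pieces remain (= sum over removing one remaining piece with nothing left below it):
  1 left: {5}→1  {7}→1
  2 left: {4,5}→1  {5,7}→2  {6,7}→1
  3 left: {3,4,5}→1  {4,5,7}→3  {5,6,7}→3
  4 left: {3,4,5,7}→4  {4,5,6,7}→6
  5 left: {3,4,5,6,7}→10
  6 left: {2,3,4,5,6,7}→10
  placing 0:d first → 10 extensions
  placing 1:e first → 10 extensions
total linear extensions = 20

20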